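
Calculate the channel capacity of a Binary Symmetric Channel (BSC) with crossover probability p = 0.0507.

For BSC with error probability p:
C = 1 - H(p) where H(p) is binary entropy
H(0.0507) = -0.0507 × log₂(0.0507) - 0.9493 × log₂(0.9493)
H(p) = 0.2894
C = 1 - 0.2894 = 0.7106 bits/use


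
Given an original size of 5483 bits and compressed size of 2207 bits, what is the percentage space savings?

Space savings = (1 - Compressed/Original) × 100%
= (1 - 2207/5483) × 100%
= 59.75%


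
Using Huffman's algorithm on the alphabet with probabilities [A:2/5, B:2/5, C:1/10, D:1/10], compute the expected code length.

Huffman tree construction:
Combine smallest probabilities repeatedly
Resulting codes:
  A: 11 (length 2)
  B: 0 (length 1)
  C: 100 (length 3)
  D: 101 (length 3)
Average length = Σ p(s) × length(s) = 1.8000 bits


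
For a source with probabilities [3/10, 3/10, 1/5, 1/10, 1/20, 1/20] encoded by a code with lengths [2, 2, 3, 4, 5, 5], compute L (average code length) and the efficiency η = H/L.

Average length L = Σ p_i × l_i = 2.7000 bits
Entropy H = 2.2710 bits
Efficiency η = H/L × 100% = 84.11%


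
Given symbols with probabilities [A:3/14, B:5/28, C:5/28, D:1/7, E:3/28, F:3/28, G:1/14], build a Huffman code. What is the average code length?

Huffman tree construction:
Combine smallest probabilities repeatedly
Resulting codes:
  A: 01 (length 2)
  B: 110 (length 3)
  C: 111 (length 3)
  D: 101 (length 3)
  E: 001 (length 3)
  F: 100 (length 3)
  G: 000 (length 3)
Average length = Σ p(s) × length(s) = 2.7857 bits


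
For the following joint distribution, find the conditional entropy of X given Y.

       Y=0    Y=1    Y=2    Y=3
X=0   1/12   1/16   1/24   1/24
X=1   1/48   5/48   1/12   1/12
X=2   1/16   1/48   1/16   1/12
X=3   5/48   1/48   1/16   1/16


H(X|Y) = Σ_y p(y) H(X|Y=y)
  p(Y=0) = 13/48, H(X|Y=0) = 1.8262
  p(Y=1) = 5/24, H(X|Y=1) = 1.6855
  p(Y=2) = 1/4, H(X|Y=2) = 1.9591
  p(Y=3) = 13/48, H(X|Y=3) = 1.9501
H(X|Y) = 0.2708×1.8262 + 0.2083×1.6855 + 0.2500×1.9591 + 0.2708×1.9501 = 1.8637 bits


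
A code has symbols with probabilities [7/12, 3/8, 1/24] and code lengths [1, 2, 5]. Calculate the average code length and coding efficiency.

Average length L = Σ p_i × l_i = 1.5417 bits
Entropy H = 1.1753 bits
Efficiency η = H/L × 100% = 76.23%


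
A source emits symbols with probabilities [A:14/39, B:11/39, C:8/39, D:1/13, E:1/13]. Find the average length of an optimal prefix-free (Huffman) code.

Huffman tree construction:
Combine smallest probabilities repeatedly
Resulting codes:
  A: 11 (length 2)
  B: 10 (length 2)
  C: 01 (length 2)
  D: 000 (length 3)
  E: 001 (length 3)
Average length = Σ p(s) × length(s) = 2.1538 bits


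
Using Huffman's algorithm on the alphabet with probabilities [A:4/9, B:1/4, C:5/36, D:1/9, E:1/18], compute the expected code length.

Huffman tree construction:
Combine smallest probabilities repeatedly
Resulting codes:
  A: 0 (length 1)
  B: 10 (length 2)
  C: 110 (length 3)
  D: 1111 (length 4)
  E: 1110 (length 4)
Average length = Σ p(s) × length(s) = 2.0278 bits


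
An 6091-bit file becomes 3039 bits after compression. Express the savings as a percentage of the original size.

Space savings = (1 - Compressed/Original) × 100%
= (1 - 3039/6091) × 100%
= 50.11%


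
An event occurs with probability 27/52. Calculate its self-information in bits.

Information content I(x) = -log₂(p(x))
I = -log₂(27/52) = -log₂(0.5192)
I = 0.9456 bits


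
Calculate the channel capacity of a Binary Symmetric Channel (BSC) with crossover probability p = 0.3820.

For BSC with error probability p:
C = 1 - H(p) where H(p) is binary entropy
H(0.3820) = -0.3820 × log₂(0.3820) - 0.6180 × log₂(0.6180)
H(p) = 0.9594
C = 1 - 0.9594 = 0.0406 bits/use


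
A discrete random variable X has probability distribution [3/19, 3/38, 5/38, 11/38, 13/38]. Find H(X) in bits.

H(X) = -Σ p(x) log₂ p(x)
  -3/19 × log₂(3/19) = 0.4205
  -3/38 × log₂(3/38) = 0.2892
  -5/38 × log₂(5/38) = 0.3850
  -11/38 × log₂(11/38) = 0.5177
  -13/38 × log₂(13/38) = 0.5294
H(X) = 2.1418 bits


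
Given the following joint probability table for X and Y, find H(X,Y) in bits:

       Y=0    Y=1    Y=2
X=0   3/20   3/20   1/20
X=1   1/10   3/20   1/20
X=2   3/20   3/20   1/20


H(X,Y) = -Σ p(x,y) log₂ p(x,y)
  p(0,0)=3/20: -0.1500 × log₂(0.1500) = 0.4105
  p(0,1)=3/20: -0.1500 × log₂(0.1500) = 0.4105
  p(0,2)=1/20: -0.0500 × log₂(0.0500) = 0.2161
  p(1,0)=1/10: -0.1000 × log₂(0.1000) = 0.3322
  p(1,1)=3/20: -0.1500 × log₂(0.1500) = 0.4105
  p(1,2)=1/20: -0.0500 × log₂(0.0500) = 0.2161
  p(2,0)=3/20: -0.1500 × log₂(0.1500) = 0.4105
  p(2,1)=3/20: -0.1500 × log₂(0.1500) = 0.4105
  p(2,2)=1/20: -0.0500 × log₂(0.0500) = 0.2161
H(X,Y) = 3.0332 bits


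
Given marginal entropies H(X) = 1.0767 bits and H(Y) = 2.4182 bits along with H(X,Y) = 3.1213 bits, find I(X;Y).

I(X;Y) = H(X) + H(Y) - H(X,Y)
I(X;Y) = 1.0767 + 2.4182 - 3.1213 = 0.3736 bits


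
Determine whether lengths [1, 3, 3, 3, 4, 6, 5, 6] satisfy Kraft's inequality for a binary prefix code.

Kraft inequality: Σ 2^(-l_i) ≤ 1 for prefix-free code
Calculating: 2^(-1) + 2^(-3) + 2^(-3) + 2^(-3) + 2^(-4) + 2^(-6) + 2^(-5) + 2^(-6)
= 0.5 + 0.125 + 0.125 + 0.125 + 0.0625 + 0.015625 + 0.03125 + 0.015625
= 1.0000
Since 1.0000 ≤ 1, prefix-free code exists


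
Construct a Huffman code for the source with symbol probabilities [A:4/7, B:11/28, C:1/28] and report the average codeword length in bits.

Huffman tree construction:
Combine smallest probabilities repeatedly
Resulting codes:
  A: 1 (length 1)
  B: 01 (length 2)
  C: 00 (length 2)
Average length = Σ p(s) × length(s) = 1.4286 bits


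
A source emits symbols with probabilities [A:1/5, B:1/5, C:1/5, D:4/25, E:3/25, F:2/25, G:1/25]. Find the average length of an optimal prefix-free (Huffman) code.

Huffman tree construction:
Combine smallest probabilities repeatedly
Resulting codes:
  A: 111 (length 3)
  B: 00 (length 2)
  C: 01 (length 2)
  D: 110 (length 3)
  E: 100 (length 3)
  F: 1011 (length 4)
  G: 1010 (length 4)
Average length = Σ p(s) × length(s) = 2.7200 bits


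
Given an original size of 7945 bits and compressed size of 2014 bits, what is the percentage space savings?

Space savings = (1 - Compressed/Original) × 100%
= (1 - 2014/7945) × 100%
= 74.65%


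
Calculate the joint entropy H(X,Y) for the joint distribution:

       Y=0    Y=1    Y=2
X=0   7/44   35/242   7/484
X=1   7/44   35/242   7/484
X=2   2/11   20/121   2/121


H(X,Y) = -Σ p(x,y) log₂ p(x,y)
  p(0,0)=7/44: -0.1591 × log₂(0.1591) = 0.4219
  p(0,1)=35/242: -0.1446 × log₂(0.1446) = 0.4035
  p(0,2)=7/484: -0.0145 × log₂(0.0145) = 0.0884
  p(1,0)=7/44: -0.1591 × log₂(0.1591) = 0.4219
  p(1,1)=35/242: -0.1446 × log₂(0.1446) = 0.4035
  p(1,2)=7/484: -0.0145 × log₂(0.0145) = 0.0884
  p(2,0)=2/11: -0.1818 × log₂(0.1818) = 0.4472
  p(2,1)=20/121: -0.1653 × log₂(0.1653) = 0.4292
  p(2,2)=2/121: -0.0165 × log₂(0.0165) = 0.0978
H(X,Y) = 2.8018 bits


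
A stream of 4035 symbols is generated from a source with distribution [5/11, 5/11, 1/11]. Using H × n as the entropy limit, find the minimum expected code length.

Entropy H = 1.3486 bits/symbol
Minimum bits = H × n = 1.3486 × 4035
= 5441.55 bits


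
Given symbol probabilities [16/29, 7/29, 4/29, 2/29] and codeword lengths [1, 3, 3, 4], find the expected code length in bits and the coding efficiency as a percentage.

Average length L = Σ p_i × l_i = 1.9655 bits
Entropy H = 1.6286 bits
Efficiency η = H/L × 100% = 82.86%


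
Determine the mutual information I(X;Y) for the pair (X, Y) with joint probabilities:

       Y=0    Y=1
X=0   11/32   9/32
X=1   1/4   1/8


H(X) = 0.9544, H(Y) = 0.9745, H(X,Y) = 1.9193
I(X;Y) = H(X) + H(Y) - H(X,Y) = 0.0096 bits


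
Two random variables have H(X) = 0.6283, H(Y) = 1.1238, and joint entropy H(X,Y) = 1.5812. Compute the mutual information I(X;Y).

I(X;Y) = H(X) + H(Y) - H(X,Y)
I(X;Y) = 0.6283 + 1.1238 - 1.5812 = 0.1709 bits


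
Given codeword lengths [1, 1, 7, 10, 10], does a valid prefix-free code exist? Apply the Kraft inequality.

Kraft inequality: Σ 2^(-l_i) ≤ 1 for prefix-free code
Calculating: 2^(-1) + 2^(-1) + 2^(-7) + 2^(-10) + 2^(-10)
= 0.5 + 0.5 + 0.0078125 + 0.0009765625 + 0.0009765625
= 1.0098
Since 1.0098 > 1, prefix-free code does not exist


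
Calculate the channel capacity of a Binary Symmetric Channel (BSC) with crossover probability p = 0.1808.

For BSC with error probability p:
C = 1 - H(p) where H(p) is binary entropy
H(0.1808) = -0.1808 × log₂(0.1808) - 0.8192 × log₂(0.8192)
H(p) = 0.6818
C = 1 - 0.6818 = 0.3182 bits/use


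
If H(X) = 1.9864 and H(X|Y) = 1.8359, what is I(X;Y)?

I(X;Y) = H(X) - H(X|Y)
I(X;Y) = 1.9864 - 1.8359 = 0.1505 bits


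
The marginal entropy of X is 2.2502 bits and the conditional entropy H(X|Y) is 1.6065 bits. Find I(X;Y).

I(X;Y) = H(X) - H(X|Y)
I(X;Y) = 2.2502 - 1.6065 = 0.6437 bits


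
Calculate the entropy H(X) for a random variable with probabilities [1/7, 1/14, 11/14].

H(X) = -Σ p(x) log₂ p(x)
  -1/7 × log₂(1/7) = 0.4011
  -1/14 × log₂(1/14) = 0.2720
  -11/14 × log₂(11/14) = 0.2734
H(X) = 0.9464 bits


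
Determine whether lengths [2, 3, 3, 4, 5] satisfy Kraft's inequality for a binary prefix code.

Kraft inequality: Σ 2^(-l_i) ≤ 1 for prefix-free code
Calculating: 2^(-2) + 2^(-3) + 2^(-3) + 2^(-4) + 2^(-5)
= 0.25 + 0.125 + 0.125 + 0.0625 + 0.03125
= 0.5938
Since 0.5938 ≤ 1, prefix-free code exists


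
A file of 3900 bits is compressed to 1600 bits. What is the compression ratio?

Compression ratio = Original / Compressed
= 3900 / 1600 = 2.44:1


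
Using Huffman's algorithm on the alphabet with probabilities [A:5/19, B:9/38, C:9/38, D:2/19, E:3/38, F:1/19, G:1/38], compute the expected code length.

Huffman tree construction:
Combine smallest probabilities repeatedly
Resulting codes:
  A: 10 (length 2)
  B: 00 (length 2)
  C: 01 (length 2)
  D: 110 (length 3)
  E: 1110 (length 4)
  F: 11111 (length 5)
  G: 11110 (length 5)
Average length = Σ p(s) × length(s) = 2.5000 bits


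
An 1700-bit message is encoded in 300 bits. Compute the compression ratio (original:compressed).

Compression ratio = Original / Compressed
= 1700 / 300 = 5.67:1


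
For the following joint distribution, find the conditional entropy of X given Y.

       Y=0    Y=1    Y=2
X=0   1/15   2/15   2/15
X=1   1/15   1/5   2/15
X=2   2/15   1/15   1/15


H(X|Y) = Σ_y p(y) H(X|Y=y)
  p(Y=0) = 4/15, H(X|Y=0) = 1.5000
  p(Y=1) = 2/5, H(X|Y=1) = 1.4591
  p(Y=2) = 1/3, H(X|Y=2) = 1.5219
H(X|Y) = 0.2667×1.5000 + 0.4000×1.4591 + 0.3333×1.5219 = 1.4910 bits


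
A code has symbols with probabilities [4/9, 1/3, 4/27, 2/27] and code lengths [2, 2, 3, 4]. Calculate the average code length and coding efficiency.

Average length L = Σ p_i × l_i = 2.2963 bits
Entropy H = 1.7346 bits
Efficiency η = H/L × 100% = 75.54%


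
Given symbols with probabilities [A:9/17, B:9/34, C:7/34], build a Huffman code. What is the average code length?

Huffman tree construction:
Combine smallest probabilities repeatedly
Resulting codes:
  A: 1 (length 1)
  B: 01 (length 2)
  C: 00 (length 2)
Average length = Σ p(s) × length(s) = 1.4706 bits


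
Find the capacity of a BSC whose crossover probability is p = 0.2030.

For BSC with error probability p:
C = 1 - H(p) where H(p) is binary entropy
H(0.2030) = -0.2030 × log₂(0.2030) - 0.7970 × log₂(0.7970)
H(p) = 0.7279
C = 1 - 0.7279 = 0.2721 bits/use


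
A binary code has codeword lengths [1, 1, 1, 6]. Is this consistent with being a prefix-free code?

Kraft inequality: Σ 2^(-l_i) ≤ 1 for prefix-free code
Calculating: 2^(-1) + 2^(-1) + 2^(-1) + 2^(-6)
= 0.5 + 0.5 + 0.5 + 0.015625
= 1.5156
Since 1.5156 > 1, prefix-free code does not exist


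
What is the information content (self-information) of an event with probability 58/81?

Information content I(x) = -log₂(p(x))
I = -log₂(58/81) = -log₂(0.7160)
I = 0.4819 bits


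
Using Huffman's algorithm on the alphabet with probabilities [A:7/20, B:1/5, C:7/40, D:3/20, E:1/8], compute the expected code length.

Huffman tree construction:
Combine smallest probabilities repeatedly
Resulting codes:
  A: 11 (length 2)
  B: 01 (length 2)
  C: 00 (length 2)
  D: 101 (length 3)
  E: 100 (length 3)
Average length = Σ p(s) × length(s) = 2.2750 bits


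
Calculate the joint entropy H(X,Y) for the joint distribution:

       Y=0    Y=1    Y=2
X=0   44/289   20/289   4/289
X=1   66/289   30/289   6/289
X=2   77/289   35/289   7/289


H(X,Y) = -Σ p(x,y) log₂ p(x,y)
  p(0,0)=44/289: -0.1522 × log₂(0.1522) = 0.4134
  p(0,1)=20/289: -0.0692 × log₂(0.0692) = 0.2666
  p(0,2)=4/289: -0.0138 × log₂(0.0138) = 0.0855
  p(1,0)=66/289: -0.2284 × log₂(0.2284) = 0.4866
  p(1,1)=30/289: -0.1038 × log₂(0.1038) = 0.3392
  p(1,2)=6/289: -0.0208 × log₂(0.0208) = 0.1161
  p(2,0)=77/289: -0.2664 × log₂(0.2664) = 0.5084
  p(2,1)=35/289: -0.1211 × log₂(0.1211) = 0.3688
  p(2,2)=7/289: -0.0242 × log₂(0.0242) = 0.1300
H(X,Y) = 2.7147 bits


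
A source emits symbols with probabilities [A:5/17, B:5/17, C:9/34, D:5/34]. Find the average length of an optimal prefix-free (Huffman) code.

Huffman tree construction:
Combine smallest probabilities repeatedly
Resulting codes:
  A: 10 (length 2)
  B: 11 (length 2)
  C: 01 (length 2)
  D: 00 (length 2)
Average length = Σ p(s) × length(s) = 2.0000 bits


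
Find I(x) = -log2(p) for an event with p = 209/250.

Information content I(x) = -log₂(p(x))
I = -log₂(209/250) = -log₂(0.8360)
I = 0.2584 bits


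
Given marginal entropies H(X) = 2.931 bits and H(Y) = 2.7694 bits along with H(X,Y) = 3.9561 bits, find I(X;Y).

I(X;Y) = H(X) + H(Y) - H(X,Y)
I(X;Y) = 2.931 + 2.7694 - 3.9561 = 1.7443 bits


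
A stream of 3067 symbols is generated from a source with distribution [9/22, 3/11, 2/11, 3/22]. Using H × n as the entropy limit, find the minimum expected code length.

Entropy H = 1.8779 bits/symbol
Minimum bits = H × n = 1.8779 × 3067
= 5759.48 bits


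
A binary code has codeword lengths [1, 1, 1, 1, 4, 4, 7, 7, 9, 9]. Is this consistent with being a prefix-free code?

Kraft inequality: Σ 2^(-l_i) ≤ 1 for prefix-free code
Calculating: 2^(-1) + 2^(-1) + 2^(-1) + 2^(-1) + 2^(-4) + 2^(-4) + 2^(-7) + 2^(-7) + 2^(-9) + 2^(-9)
= 0.5 + 0.5 + 0.5 + 0.5 + 0.0625 + 0.0625 + 0.0078125 + 0.0078125 + 0.001953125 + 0.001953125
= 2.1445
Since 2.1445 > 1, prefix-free code does not exist


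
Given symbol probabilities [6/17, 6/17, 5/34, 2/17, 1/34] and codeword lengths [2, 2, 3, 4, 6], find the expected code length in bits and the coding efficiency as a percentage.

Average length L = Σ p_i × l_i = 2.5000 bits
Entropy H = 1.9801 bits
Efficiency η = H/L × 100% = 79.21%


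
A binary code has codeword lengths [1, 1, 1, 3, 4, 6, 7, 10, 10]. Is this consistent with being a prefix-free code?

Kraft inequality: Σ 2^(-l_i) ≤ 1 for prefix-free code
Calculating: 2^(-1) + 2^(-1) + 2^(-1) + 2^(-3) + 2^(-4) + 2^(-6) + 2^(-7) + 2^(-10) + 2^(-10)
= 0.5 + 0.5 + 0.5 + 0.125 + 0.0625 + 0.015625 + 0.0078125 + 0.0009765625 + 0.0009765625
= 1.7129
Since 1.7129 > 1, prefix-free code does not exist


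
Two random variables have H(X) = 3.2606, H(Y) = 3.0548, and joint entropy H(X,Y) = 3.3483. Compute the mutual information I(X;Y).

I(X;Y) = H(X) + H(Y) - H(X,Y)
I(X;Y) = 3.2606 + 3.0548 - 3.3483 = 2.9671 bits


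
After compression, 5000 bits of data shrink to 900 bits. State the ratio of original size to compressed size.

Compression ratio = Original / Compressed
= 5000 / 900 = 5.56:1


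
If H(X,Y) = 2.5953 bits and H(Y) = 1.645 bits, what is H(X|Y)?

Chain rule: H(X,Y) = H(X|Y) + H(Y)
H(X|Y) = H(X,Y) - H(Y) = 2.5953 - 1.645 = 0.9503 bits


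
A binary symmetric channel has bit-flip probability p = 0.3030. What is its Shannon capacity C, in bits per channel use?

For BSC with error probability p:
C = 1 - H(p) where H(p) is binary entropy
H(0.3030) = -0.3030 × log₂(0.3030) - 0.6970 × log₂(0.6970)
H(p) = 0.8849
C = 1 - 0.8849 = 0.1151 bits/use


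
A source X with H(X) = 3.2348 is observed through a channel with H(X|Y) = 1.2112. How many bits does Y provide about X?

I(X;Y) = H(X) - H(X|Y)
I(X;Y) = 3.2348 - 1.2112 = 2.0236 bits


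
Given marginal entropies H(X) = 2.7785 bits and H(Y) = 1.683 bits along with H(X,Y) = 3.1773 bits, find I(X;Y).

I(X;Y) = H(X) + H(Y) - H(X,Y)
I(X;Y) = 2.7785 + 1.683 - 3.1773 = 1.2842 bits


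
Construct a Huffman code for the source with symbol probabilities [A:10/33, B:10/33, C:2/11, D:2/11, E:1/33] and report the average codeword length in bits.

Huffman tree construction:
Combine smallest probabilities repeatedly
Resulting codes:
  A: 10 (length 2)
  B: 11 (length 2)
  C: 011 (length 3)
  D: 00 (length 2)
  E: 010 (length 3)
Average length = Σ p(s) × length(s) = 2.2121 bits


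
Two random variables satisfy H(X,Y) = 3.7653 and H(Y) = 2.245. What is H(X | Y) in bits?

Chain rule: H(X,Y) = H(X|Y) + H(Y)
H(X|Y) = H(X,Y) - H(Y) = 3.7653 - 2.245 = 1.5203 bits


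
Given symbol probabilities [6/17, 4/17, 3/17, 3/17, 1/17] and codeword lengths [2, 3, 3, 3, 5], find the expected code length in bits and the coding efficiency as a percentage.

Average length L = Σ p_i × l_i = 2.7647 bits
Entropy H = 2.1451 bits
Efficiency η = H/L × 100% = 77.59%


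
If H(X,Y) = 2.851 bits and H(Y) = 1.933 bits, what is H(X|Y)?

Chain rule: H(X,Y) = H(X|Y) + H(Y)
H(X|Y) = H(X,Y) - H(Y) = 2.851 - 1.933 = 0.918 bits


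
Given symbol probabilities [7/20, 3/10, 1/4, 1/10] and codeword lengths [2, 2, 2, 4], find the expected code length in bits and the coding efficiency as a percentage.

Average length L = Σ p_i × l_i = 2.2000 bits
Entropy H = 1.8834 bits
Efficiency η = H/L × 100% = 85.61%


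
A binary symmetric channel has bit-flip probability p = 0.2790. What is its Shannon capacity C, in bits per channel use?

For BSC with error probability p:
C = 1 - H(p) where H(p) is binary entropy
H(0.2790) = -0.2790 × log₂(0.2790) - 0.7210 × log₂(0.7210)
H(p) = 0.8541
C = 1 - 0.8541 = 0.1459 bits/use


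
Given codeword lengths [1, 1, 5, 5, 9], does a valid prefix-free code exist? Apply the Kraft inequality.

Kraft inequality: Σ 2^(-l_i) ≤ 1 for prefix-free code
Calculating: 2^(-1) + 2^(-1) + 2^(-5) + 2^(-5) + 2^(-9)
= 0.5 + 0.5 + 0.03125 + 0.03125 + 0.001953125
= 1.0645
Since 1.0645 > 1, prefix-free code does not exist


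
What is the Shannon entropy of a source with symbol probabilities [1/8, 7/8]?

H(X) = -Σ p(x) log₂ p(x)
  -1/8 × log₂(1/8) = 0.3750
  -7/8 × log₂(7/8) = 0.1686
H(X) = 0.5436 bits


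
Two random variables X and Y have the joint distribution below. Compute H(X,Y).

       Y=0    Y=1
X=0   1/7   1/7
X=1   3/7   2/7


H(X,Y) = -Σ p(x,y) log₂ p(x,y)
  p(0,0)=1/7: -0.1429 × log₂(0.1429) = 0.4011
  p(0,1)=1/7: -0.1429 × log₂(0.1429) = 0.4011
  p(1,0)=3/7: -0.4286 × log₂(0.4286) = 0.5239
  p(1,1)=2/7: -0.2857 × log₂(0.2857) = 0.5164
H(X,Y) = 1.8424 bits


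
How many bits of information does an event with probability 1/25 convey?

Information content I(x) = -log₂(p(x))
I = -log₂(1/25) = -log₂(0.0400)
I = 4.6439 bits


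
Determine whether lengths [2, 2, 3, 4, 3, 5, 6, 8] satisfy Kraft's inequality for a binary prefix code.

Kraft inequality: Σ 2^(-l_i) ≤ 1 for prefix-free code
Calculating: 2^(-2) + 2^(-2) + 2^(-3) + 2^(-4) + 2^(-3) + 2^(-5) + 2^(-6) + 2^(-8)
= 0.25 + 0.25 + 0.125 + 0.0625 + 0.125 + 0.03125 + 0.015625 + 0.00390625
= 0.8633
Since 0.8633 ≤ 1, prefix-free code exists


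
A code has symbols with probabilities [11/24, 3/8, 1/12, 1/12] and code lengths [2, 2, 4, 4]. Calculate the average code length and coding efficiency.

Average length L = Σ p_i × l_i = 2.3333 bits
Entropy H = 1.6440 bits
Efficiency η = H/L × 100% = 70.46%


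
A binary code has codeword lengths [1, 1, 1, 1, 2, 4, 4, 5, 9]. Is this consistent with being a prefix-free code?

Kraft inequality: Σ 2^(-l_i) ≤ 1 for prefix-free code
Calculating: 2^(-1) + 2^(-1) + 2^(-1) + 2^(-1) + 2^(-2) + 2^(-4) + 2^(-4) + 2^(-5) + 2^(-9)
= 0.5 + 0.5 + 0.5 + 0.5 + 0.25 + 0.0625 + 0.0625 + 0.03125 + 0.001953125
= 2.4082
Since 2.4082 > 1, prefix-free code does not exist


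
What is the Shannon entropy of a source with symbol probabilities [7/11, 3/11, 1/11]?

H(X) = -Σ p(x) log₂ p(x)
  -7/11 × log₂(7/11) = 0.4150
  -3/11 × log₂(3/11) = 0.5112
  -1/11 × log₂(1/11) = 0.3145
H(X) = 1.2407 bits


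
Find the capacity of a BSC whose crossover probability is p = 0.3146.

For BSC with error probability p:
C = 1 - H(p) where H(p) is binary entropy
H(0.3146) = -0.3146 × log₂(0.3146) - 0.6854 × log₂(0.6854)
H(p) = 0.8984
C = 1 - 0.8984 = 0.1016 bits/use


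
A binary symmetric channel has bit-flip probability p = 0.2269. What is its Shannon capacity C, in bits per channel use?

For BSC with error probability p:
C = 1 - H(p) where H(p) is binary entropy
H(0.2269) = -0.2269 × log₂(0.2269) - 0.7731 × log₂(0.7731)
H(p) = 0.7726
C = 1 - 0.7726 = 0.2274 bits/use


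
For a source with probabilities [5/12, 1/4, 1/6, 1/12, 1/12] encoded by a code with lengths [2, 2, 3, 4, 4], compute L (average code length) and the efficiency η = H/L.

Average length L = Σ p_i × l_i = 2.5000 bits
Entropy H = 2.0546 bits
Efficiency η = H/L × 100% = 82.18%


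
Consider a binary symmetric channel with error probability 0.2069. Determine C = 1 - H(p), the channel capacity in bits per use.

For BSC with error probability p:
C = 1 - H(p) where H(p) is binary entropy
H(0.2069) = -0.2069 × log₂(0.2069) - 0.7931 × log₂(0.7931)
H(p) = 0.7355
C = 1 - 0.7355 = 0.2645 bits/use


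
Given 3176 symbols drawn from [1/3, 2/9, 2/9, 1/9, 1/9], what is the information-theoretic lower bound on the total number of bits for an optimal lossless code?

Entropy H = 2.1972 bits/symbol
Minimum bits = H × n = 2.1972 × 3176
= 6978.18 bits


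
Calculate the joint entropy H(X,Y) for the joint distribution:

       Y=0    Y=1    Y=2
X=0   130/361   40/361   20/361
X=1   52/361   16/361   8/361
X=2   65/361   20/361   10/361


H(X,Y) = -Σ p(x,y) log₂ p(x,y)
  p(0,0)=130/361: -0.3601 × log₂(0.3601) = 0.5306
  p(0,1)=40/361: -0.1108 × log₂(0.1108) = 0.3517
  p(0,2)=20/361: -0.0554 × log₂(0.0554) = 0.2312
  p(1,0)=52/361: -0.1440 × log₂(0.1440) = 0.4027
  p(1,1)=16/361: -0.0443 × log₂(0.0443) = 0.1993
  p(1,2)=8/361: -0.0222 × log₂(0.0222) = 0.1218
  p(2,0)=65/361: -0.1801 × log₂(0.1801) = 0.4454
  p(2,1)=20/361: -0.0554 × log₂(0.0554) = 0.2312
  p(2,2)=10/361: -0.0277 × log₂(0.0277) = 0.1433
H(X,Y) = 2.6572 bits


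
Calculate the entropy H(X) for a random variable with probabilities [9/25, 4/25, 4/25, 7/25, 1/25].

H(X) = -Σ p(x) log₂ p(x)
  -9/25 × log₂(9/25) = 0.5306
  -4/25 × log₂(4/25) = 0.4230
  -4/25 × log₂(4/25) = 0.4230
  -7/25 × log₂(7/25) = 0.5142
  -1/25 × log₂(1/25) = 0.1858
H(X) = 2.0766 bits


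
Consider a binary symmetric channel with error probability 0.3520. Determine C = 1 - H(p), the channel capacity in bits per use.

For BSC with error probability p:
C = 1 - H(p) where H(p) is binary entropy
H(0.3520) = -0.3520 × log₂(0.3520) - 0.6480 × log₂(0.6480)
H(p) = 0.9358
C = 1 - 0.9358 = 0.0642 bits/use


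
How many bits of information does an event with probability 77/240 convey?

Information content I(x) = -log₂(p(x))
I = -log₂(77/240) = -log₂(0.3208)
I = 1.6401 bits


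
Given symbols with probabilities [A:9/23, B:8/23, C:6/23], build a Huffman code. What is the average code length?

Huffman tree construction:
Combine smallest probabilities repeatedly
Resulting codes:
  A: 0 (length 1)
  B: 11 (length 2)
  C: 10 (length 2)
Average length = Σ p(s) × length(s) = 1.6087 bits


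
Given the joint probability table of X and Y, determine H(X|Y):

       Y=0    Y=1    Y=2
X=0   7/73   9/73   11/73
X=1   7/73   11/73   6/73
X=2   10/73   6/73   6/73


H(X|Y) = Σ_y p(y) H(X|Y=y)
  p(Y=0) = 24/73, H(X|Y=0) = 1.5632
  p(Y=1) = 26/73, H(X|Y=1) = 1.5430
  p(Y=2) = 23/73, H(X|Y=2) = 1.5204
H(X|Y) = 0.3288×1.5632 + 0.3562×1.5430 + 0.3151×1.5204 = 1.5425 bits


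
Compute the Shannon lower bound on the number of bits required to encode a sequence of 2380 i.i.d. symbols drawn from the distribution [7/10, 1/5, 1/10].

Entropy H = 1.1568 bits/symbol
Minimum bits = H × n = 1.1568 × 2380
= 2753.14 bits


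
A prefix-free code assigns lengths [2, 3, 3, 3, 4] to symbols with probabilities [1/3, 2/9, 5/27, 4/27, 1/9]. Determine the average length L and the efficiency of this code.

Average length L = Σ p_i × l_i = 2.7778 bits
Entropy H = 2.2214 bits
Efficiency η = H/L × 100% = 79.97%


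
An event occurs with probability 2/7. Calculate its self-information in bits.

Information content I(x) = -log₂(p(x))
I = -log₂(2/7) = -log₂(0.2857)
I = 1.8074 bits


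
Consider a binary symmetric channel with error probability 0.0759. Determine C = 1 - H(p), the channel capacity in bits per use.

For BSC with error probability p:
C = 1 - H(p) where H(p) is binary entropy
H(0.0759) = -0.0759 × log₂(0.0759) - 0.9241 × log₂(0.9241)
H(p) = 0.3876
C = 1 - 0.3876 = 0.6124 bits/use


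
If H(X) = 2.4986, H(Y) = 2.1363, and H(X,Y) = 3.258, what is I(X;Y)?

I(X;Y) = H(X) + H(Y) - H(X,Y)
I(X;Y) = 2.4986 + 2.1363 - 3.258 = 1.3769 bits


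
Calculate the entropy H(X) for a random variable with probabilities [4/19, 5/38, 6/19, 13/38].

H(X) = -Σ p(x) log₂ p(x)
  -4/19 × log₂(4/19) = 0.4732
  -5/38 × log₂(5/38) = 0.3850
  -6/19 × log₂(6/19) = 0.5251
  -13/38 × log₂(13/38) = 0.5294
H(X) = 1.9128 bits


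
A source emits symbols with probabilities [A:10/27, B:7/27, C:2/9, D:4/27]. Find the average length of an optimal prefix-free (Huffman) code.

Huffman tree construction:
Combine smallest probabilities repeatedly
Resulting codes:
  A: 11 (length 2)
  B: 10 (length 2)
  C: 01 (length 2)
  D: 00 (length 2)
Average length = Σ p(s) × length(s) = 2.0000 bits


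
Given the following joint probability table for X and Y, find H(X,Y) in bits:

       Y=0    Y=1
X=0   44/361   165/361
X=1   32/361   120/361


H(X,Y) = -Σ p(x,y) log₂ p(x,y)
  p(0,0)=44/361: -0.1219 × log₂(0.1219) = 0.3701
  p(0,1)=165/361: -0.4571 × log₂(0.4571) = 0.5163
  p(1,0)=32/361: -0.0886 × log₂(0.0886) = 0.3099
  p(1,1)=120/361: -0.3324 × log₂(0.3324) = 0.5282
H(X,Y) = 1.7244 bits


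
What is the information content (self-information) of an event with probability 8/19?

Information content I(x) = -log₂(p(x))
I = -log₂(8/19) = -log₂(0.4211)
I = 1.2479 bits


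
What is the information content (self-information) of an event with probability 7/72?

Information content I(x) = -log₂(p(x))
I = -log₂(7/72) = -log₂(0.0972)
I = 3.3626 bits


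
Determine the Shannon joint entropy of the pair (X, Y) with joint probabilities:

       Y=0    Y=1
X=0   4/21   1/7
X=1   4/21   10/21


H(X,Y) = -Σ p(x,y) log₂ p(x,y)
  p(0,0)=4/21: -0.1905 × log₂(0.1905) = 0.4557
  p(0,1)=1/7: -0.1429 × log₂(0.1429) = 0.4011
  p(1,0)=4/21: -0.1905 × log₂(0.1905) = 0.4557
  p(1,1)=10/21: -0.4762 × log₂(0.4762) = 0.5097
H(X,Y) = 1.8221 bits


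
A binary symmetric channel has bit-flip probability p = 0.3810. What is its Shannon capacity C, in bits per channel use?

For BSC with error probability p:
C = 1 - H(p) where H(p) is binary entropy
H(0.3810) = -0.3810 × log₂(0.3810) - 0.6190 × log₂(0.6190)
H(p) = 0.9587
C = 1 - 0.9587 = 0.0413 bits/use


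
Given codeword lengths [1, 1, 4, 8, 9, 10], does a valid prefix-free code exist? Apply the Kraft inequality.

Kraft inequality: Σ 2^(-l_i) ≤ 1 for prefix-free code
Calculating: 2^(-1) + 2^(-1) + 2^(-4) + 2^(-8) + 2^(-9) + 2^(-10)
= 0.5 + 0.5 + 0.0625 + 0.00390625 + 0.001953125 + 0.0009765625
= 1.0693
Since 1.0693 > 1, prefix-free code does not exist


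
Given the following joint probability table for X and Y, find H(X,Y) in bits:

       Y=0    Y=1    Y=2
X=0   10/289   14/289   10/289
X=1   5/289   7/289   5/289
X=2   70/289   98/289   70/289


H(X,Y) = -Σ p(x,y) log₂ p(x,y)
  p(0,0)=10/289: -0.0346 × log₂(0.0346) = 0.1679
  p(0,1)=14/289: -0.0484 × log₂(0.0484) = 0.2116
  p(0,2)=10/289: -0.0346 × log₂(0.0346) = 0.1679
  p(1,0)=5/289: -0.0173 × log₂(0.0173) = 0.1013
  p(1,1)=7/289: -0.0242 × log₂(0.0242) = 0.1300
  p(1,2)=5/289: -0.0173 × log₂(0.0173) = 0.1013
  p(2,0)=70/289: -0.2422 × log₂(0.2422) = 0.4955
  p(2,1)=98/289: -0.3391 × log₂(0.3391) = 0.5291
  p(2,2)=70/289: -0.2422 × log₂(0.2422) = 0.4955
H(X,Y) = 2.4000 bits


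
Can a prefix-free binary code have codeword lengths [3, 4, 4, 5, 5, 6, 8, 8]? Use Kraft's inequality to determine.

Kraft inequality: Σ 2^(-l_i) ≤ 1 for prefix-free code
Calculating: 2^(-3) + 2^(-4) + 2^(-4) + 2^(-5) + 2^(-5) + 2^(-6) + 2^(-8) + 2^(-8)
= 0.125 + 0.0625 + 0.0625 + 0.03125 + 0.03125 + 0.015625 + 0.00390625 + 0.00390625
= 0.3359
Since 0.3359 ≤ 1, prefix-free code exists


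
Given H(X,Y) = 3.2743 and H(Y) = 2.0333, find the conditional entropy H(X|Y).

Chain rule: H(X,Y) = H(X|Y) + H(Y)
H(X|Y) = H(X,Y) - H(Y) = 3.2743 - 2.0333 = 1.241 bits


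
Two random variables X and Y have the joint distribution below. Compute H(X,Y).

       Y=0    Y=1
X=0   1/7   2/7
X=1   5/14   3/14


H(X,Y) = -Σ p(x,y) log₂ p(x,y)
  p(0,0)=1/7: -0.1429 × log₂(0.1429) = 0.4011
  p(0,1)=2/7: -0.2857 × log₂(0.2857) = 0.5164
  p(1,0)=5/14: -0.3571 × log₂(0.3571) = 0.5305
  p(1,1)=3/14: -0.2143 × log₂(0.2143) = 0.4762
H(X,Y) = 1.9242 bits


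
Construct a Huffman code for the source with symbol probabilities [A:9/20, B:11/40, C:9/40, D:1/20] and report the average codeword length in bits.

Huffman tree construction:
Combine smallest probabilities repeatedly
Resulting codes:
  A: 0 (length 1)
  B: 10 (length 2)
  C: 111 (length 3)
  D: 110 (length 3)
Average length = Σ p(s) × length(s) = 1.8250 bits


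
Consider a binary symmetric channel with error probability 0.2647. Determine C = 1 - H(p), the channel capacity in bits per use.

For BSC with error probability p:
C = 1 - H(p) where H(p) is binary entropy
H(0.2647) = -0.2647 × log₂(0.2647) - 0.7353 × log₂(0.7353)
H(p) = 0.8338
C = 1 - 0.8338 = 0.1662 bits/use


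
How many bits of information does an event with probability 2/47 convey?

Information content I(x) = -log₂(p(x))
I = -log₂(2/47) = -log₂(0.0426)
I = 4.5546 bits


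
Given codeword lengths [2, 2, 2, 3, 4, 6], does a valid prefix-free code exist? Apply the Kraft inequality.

Kraft inequality: Σ 2^(-l_i) ≤ 1 for prefix-free code
Calculating: 2^(-2) + 2^(-2) + 2^(-2) + 2^(-3) + 2^(-4) + 2^(-6)
= 0.25 + 0.25 + 0.25 + 0.125 + 0.0625 + 0.015625
= 0.9531
Since 0.9531 ≤ 1, prefix-free code exists


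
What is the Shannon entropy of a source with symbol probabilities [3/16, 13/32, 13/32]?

H(X) = -Σ p(x) log₂ p(x)
  -3/16 × log₂(3/16) = 0.4528
  -13/32 × log₂(13/32) = 0.5279
  -13/32 × log₂(13/32) = 0.5279
H(X) = 1.5087 bits


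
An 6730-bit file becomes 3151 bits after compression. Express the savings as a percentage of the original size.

Space savings = (1 - Compressed/Original) × 100%
= (1 - 3151/6730) × 100%
= 53.18%


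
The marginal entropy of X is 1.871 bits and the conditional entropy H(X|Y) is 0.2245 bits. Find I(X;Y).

I(X;Y) = H(X) - H(X|Y)
I(X;Y) = 1.871 - 0.2245 = 1.6465 bits


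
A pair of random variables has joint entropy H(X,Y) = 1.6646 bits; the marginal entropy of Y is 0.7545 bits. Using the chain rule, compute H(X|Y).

Chain rule: H(X,Y) = H(X|Y) + H(Y)
H(X|Y) = H(X,Y) - H(Y) = 1.6646 - 0.7545 = 0.9101 bits


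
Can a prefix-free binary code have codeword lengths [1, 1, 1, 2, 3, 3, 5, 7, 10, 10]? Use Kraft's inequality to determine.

Kraft inequality: Σ 2^(-l_i) ≤ 1 for prefix-free code
Calculating: 2^(-1) + 2^(-1) + 2^(-1) + 2^(-2) + 2^(-3) + 2^(-3) + 2^(-5) + 2^(-7) + 2^(-10) + 2^(-10)
= 0.5 + 0.5 + 0.5 + 0.25 + 0.125 + 0.125 + 0.03125 + 0.0078125 + 0.0009765625 + 0.0009765625
= 2.0410
Since 2.0410 > 1, prefix-free code does not exist


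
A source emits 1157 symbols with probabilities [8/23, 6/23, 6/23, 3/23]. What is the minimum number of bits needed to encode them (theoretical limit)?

Entropy H = 1.9247 bits/symbol
Minimum bits = H × n = 1.9247 × 1157
= 2226.85 bits


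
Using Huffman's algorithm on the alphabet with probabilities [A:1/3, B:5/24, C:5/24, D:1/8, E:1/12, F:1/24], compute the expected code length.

Huffman tree construction:
Combine smallest probabilities repeatedly
Resulting codes:
  A: 11 (length 2)
  B: 00 (length 2)
  C: 01 (length 2)
  D: 100 (length 3)
  E: 1011 (length 4)
  F: 1010 (length 4)
Average length = Σ p(s) × length(s) = 2.3750 bits


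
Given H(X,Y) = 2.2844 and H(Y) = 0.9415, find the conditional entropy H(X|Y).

Chain rule: H(X,Y) = H(X|Y) + H(Y)
H(X|Y) = H(X,Y) - H(Y) = 2.2844 - 0.9415 = 1.3429 bits


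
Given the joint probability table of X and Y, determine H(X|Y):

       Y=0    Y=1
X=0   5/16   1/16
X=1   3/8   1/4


H(X|Y) = Σ_y p(y) H(X|Y=y)
  p(Y=0) = 11/16, H(X|Y=0) = 0.9940
  p(Y=1) = 5/16, H(X|Y=1) = 0.7219
H(X|Y) = 0.6875×0.9940 + 0.3125×0.7219 = 0.9090 bits


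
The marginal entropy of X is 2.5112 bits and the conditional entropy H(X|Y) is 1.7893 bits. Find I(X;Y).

I(X;Y) = H(X) - H(X|Y)
I(X;Y) = 2.5112 - 1.7893 = 0.7219 bits


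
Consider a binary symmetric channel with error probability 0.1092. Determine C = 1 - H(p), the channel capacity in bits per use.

For BSC with error probability p:
C = 1 - H(p) where H(p) is binary entropy
H(0.1092) = -0.1092 × log₂(0.1092) - 0.8908 × log₂(0.8908)
H(p) = 0.4975
C = 1 - 0.4975 = 0.5025 bits/use


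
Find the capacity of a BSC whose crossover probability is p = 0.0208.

For BSC with error probability p:
C = 1 - H(p) where H(p) is binary entropy
H(0.0208) = -0.0208 × log₂(0.0208) - 0.9792 × log₂(0.9792)
H(p) = 0.1459
C = 1 - 0.1459 = 0.8541 bits/use


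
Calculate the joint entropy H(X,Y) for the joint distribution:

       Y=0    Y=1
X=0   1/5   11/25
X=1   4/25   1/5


H(X,Y) = -Σ p(x,y) log₂ p(x,y)
  p(0,0)=1/5: -0.2000 × log₂(0.2000) = 0.4644
  p(0,1)=11/25: -0.4400 × log₂(0.4400) = 0.5211
  p(1,0)=4/25: -0.1600 × log₂(0.1600) = 0.4230
  p(1,1)=1/5: -0.2000 × log₂(0.2000) = 0.4644
H(X,Y) = 1.8729 bits


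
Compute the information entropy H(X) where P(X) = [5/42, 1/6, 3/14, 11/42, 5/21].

H(X) = -Σ p(x) log₂ p(x)
  -5/42 × log₂(5/42) = 0.3655
  -1/6 × log₂(1/6) = 0.4308
  -3/14 × log₂(3/14) = 0.4762
  -11/42 × log₂(11/42) = 0.5062
  -5/21 × log₂(5/21) = 0.4929
H(X) = 2.2718 bits


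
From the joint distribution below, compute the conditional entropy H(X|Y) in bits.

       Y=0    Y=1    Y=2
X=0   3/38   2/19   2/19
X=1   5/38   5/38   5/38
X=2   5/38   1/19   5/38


H(X|Y) = Σ_y p(y) H(X|Y=y)
  p(Y=0) = 13/38, H(X|Y=0) = 1.5486
  p(Y=1) = 11/38, H(X|Y=1) = 1.4949
  p(Y=2) = 7/19, H(X|Y=2) = 1.5774
H(X|Y) = 0.3421×1.5486 + 0.2895×1.4949 + 0.3684×1.5774 = 1.5437 bits


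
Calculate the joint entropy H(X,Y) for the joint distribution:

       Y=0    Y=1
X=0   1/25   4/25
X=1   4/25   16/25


H(X,Y) = -Σ p(x,y) log₂ p(x,y)
  p(0,0)=1/25: -0.0400 × log₂(0.0400) = 0.1858
  p(0,1)=4/25: -0.1600 × log₂(0.1600) = 0.4230
  p(1,0)=4/25: -0.1600 × log₂(0.1600) = 0.4230
  p(1,1)=16/25: -0.6400 × log₂(0.6400) = 0.4121
H(X,Y) = 1.4439 bits


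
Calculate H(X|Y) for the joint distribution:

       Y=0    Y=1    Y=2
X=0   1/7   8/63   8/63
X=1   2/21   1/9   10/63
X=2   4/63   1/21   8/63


H(X|Y) = Σ_y p(y) H(X|Y=y)
  p(Y=0) = 19/63, H(X|Y=0) = 1.5090
  p(Y=1) = 2/7, H(X|Y=1) = 1.4807
  p(Y=2) = 26/63, H(X|Y=2) = 1.5766
H(X|Y) = 0.3016×1.5090 + 0.2857×1.4807 + 0.4127×1.5766 = 1.5288 bits


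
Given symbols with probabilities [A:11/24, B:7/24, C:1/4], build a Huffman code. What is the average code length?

Huffman tree construction:
Combine smallest probabilities repeatedly
Resulting codes:
  A: 0 (length 1)
  B: 11 (length 2)
  C: 10 (length 2)
Average length = Σ p(s) × length(s) = 1.5417 bits


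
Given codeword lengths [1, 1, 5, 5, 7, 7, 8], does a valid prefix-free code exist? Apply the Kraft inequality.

Kraft inequality: Σ 2^(-l_i) ≤ 1 for prefix-free code
Calculating: 2^(-1) + 2^(-1) + 2^(-5) + 2^(-5) + 2^(-7) + 2^(-7) + 2^(-8)
= 0.5 + 0.5 + 0.03125 + 0.03125 + 0.0078125 + 0.0078125 + 0.00390625
= 1.0820
Since 1.0820 > 1, prefix-free code does not exist


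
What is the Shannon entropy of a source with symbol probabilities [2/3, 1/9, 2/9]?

H(X) = -Σ p(x) log₂ p(x)
  -2/3 × log₂(2/3) = 0.3900
  -1/9 × log₂(1/9) = 0.3522
  -2/9 × log₂(2/9) = 0.4822
H(X) = 1.2244 bits


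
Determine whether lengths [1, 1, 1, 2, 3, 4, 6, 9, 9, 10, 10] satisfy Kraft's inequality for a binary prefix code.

Kraft inequality: Σ 2^(-l_i) ≤ 1 for prefix-free code
Calculating: 2^(-1) + 2^(-1) + 2^(-1) + 2^(-2) + 2^(-3) + 2^(-4) + 2^(-6) + 2^(-9) + 2^(-9) + 2^(-10) + 2^(-10)
= 0.5 + 0.5 + 0.5 + 0.25 + 0.125 + 0.0625 + 0.015625 + 0.001953125 + 0.001953125 + 0.0009765625 + 0.0009765625
= 1.9590
Since 1.9590 > 1, prefix-free code does not exist


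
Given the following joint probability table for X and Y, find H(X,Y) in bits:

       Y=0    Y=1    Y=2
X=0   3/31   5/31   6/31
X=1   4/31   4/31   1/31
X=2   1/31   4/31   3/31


H(X,Y) = -Σ p(x,y) log₂ p(x,y)
  p(0,0)=3/31: -0.0968 × log₂(0.0968) = 0.3261
  p(0,1)=5/31: -0.1613 × log₂(0.1613) = 0.4246
  p(0,2)=6/31: -0.1935 × log₂(0.1935) = 0.4586
  p(1,0)=4/31: -0.1290 × log₂(0.1290) = 0.3812
  p(1,1)=4/31: -0.1290 × log₂(0.1290) = 0.3812
  p(1,2)=1/31: -0.0323 × log₂(0.0323) = 0.1598
  p(2,0)=1/31: -0.0323 × log₂(0.0323) = 0.1598
  p(2,1)=4/31: -0.1290 × log₂(0.1290) = 0.3812
  p(2,2)=3/31: -0.0968 × log₂(0.0968) = 0.3261
H(X,Y) = 2.9984 bits


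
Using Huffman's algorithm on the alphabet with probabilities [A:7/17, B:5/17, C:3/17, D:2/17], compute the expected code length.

Huffman tree construction:
Combine smallest probabilities repeatedly
Resulting codes:
  A: 0 (length 1)
  B: 10 (length 2)
  C: 111 (length 3)
  D: 110 (length 3)
Average length = Σ p(s) × length(s) = 1.8824 bits


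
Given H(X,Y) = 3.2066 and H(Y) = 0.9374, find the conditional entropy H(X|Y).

Chain rule: H(X,Y) = H(X|Y) + H(Y)
H(X|Y) = H(X,Y) - H(Y) = 3.2066 - 0.9374 = 2.2692 bits


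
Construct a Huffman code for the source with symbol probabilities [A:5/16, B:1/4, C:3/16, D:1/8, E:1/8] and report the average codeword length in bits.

Huffman tree construction:
Combine smallest probabilities repeatedly
Resulting codes:
  A: 11 (length 2)
  B: 01 (length 2)
  C: 00 (length 2)
  D: 100 (length 3)
  E: 101 (length 3)
Average length = Σ p(s) × length(s) = 2.2500 bits


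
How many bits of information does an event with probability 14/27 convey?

Information content I(x) = -log₂(p(x))
I = -log₂(14/27) = -log₂(0.5185)
I = 0.9475 bits


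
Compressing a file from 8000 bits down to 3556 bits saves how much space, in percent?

Space savings = (1 - Compressed/Original) × 100%
= (1 - 3556/8000) × 100%
= 55.55%


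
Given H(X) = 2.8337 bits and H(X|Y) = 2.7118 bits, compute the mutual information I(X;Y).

I(X;Y) = H(X) - H(X|Y)
I(X;Y) = 2.8337 - 2.7118 = 0.1219 bits


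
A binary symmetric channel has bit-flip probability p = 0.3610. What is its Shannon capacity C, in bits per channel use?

For BSC with error probability p:
C = 1 - H(p) where H(p) is binary entropy
H(0.3610) = -0.3610 × log₂(0.3610) - 0.6390 × log₂(0.6390)
H(p) = 0.9435
C = 1 - 0.9435 = 0.0565 bits/use
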